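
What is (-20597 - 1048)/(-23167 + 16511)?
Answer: 1665/512 ≈ 3.2520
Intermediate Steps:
(-20597 - 1048)/(-23167 + 16511) = -21645/(-6656) = -21645*(-1/6656) = 1665/512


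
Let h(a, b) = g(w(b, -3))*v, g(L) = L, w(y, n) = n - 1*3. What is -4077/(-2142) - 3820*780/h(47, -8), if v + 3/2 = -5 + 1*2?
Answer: -236377523/2142 ≈ -1.1035e+5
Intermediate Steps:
w(y, n) = -3 + n (w(y, n) = n - 3 = -3 + n)
v = -9/2 (v = -3/2 + (-5 + 1*2) = -3/2 + (-5 + 2) = -3/2 - 3 = -9/2 ≈ -4.5000)
h(a, b) = 27 (h(a, b) = (-3 - 3)*(-9/2) = -6*(-9/2) = 27)
-4077/(-2142) - 3820*780/h(47, -8) = -4077/(-2142) - 3820/(27/780) = -4077*(-1/2142) - 3820/(27*(1/780)) = 453/238 - 3820/9/260 = 453/238 - 3820*260/9 = 453/238 - 993200/9 = -236377523/2142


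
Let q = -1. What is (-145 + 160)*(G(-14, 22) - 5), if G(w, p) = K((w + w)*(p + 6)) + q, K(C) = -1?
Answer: -105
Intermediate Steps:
G(w, p) = -2 (G(w, p) = -1 - 1 = -2)
(-145 + 160)*(G(-14, 22) - 5) = (-145 + 160)*(-2 - 5) = 15*(-7) = -105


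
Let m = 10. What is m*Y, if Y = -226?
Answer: -2260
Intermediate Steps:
m*Y = 10*(-226) = -2260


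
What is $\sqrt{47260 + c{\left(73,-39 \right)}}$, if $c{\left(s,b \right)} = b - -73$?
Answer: $\sqrt{47294} \approx 217.47$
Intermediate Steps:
$c{\left(s,b \right)} = 73 + b$ ($c{\left(s,b \right)} = b + 73 = 73 + b$)
$\sqrt{47260 + c{\left(73,-39 \right)}} = \sqrt{47260 + \left(73 - 39\right)} = \sqrt{47260 + 34} = \sqrt{47294}$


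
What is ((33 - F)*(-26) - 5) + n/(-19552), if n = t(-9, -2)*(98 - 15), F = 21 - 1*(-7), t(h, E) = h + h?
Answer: -1319013/9776 ≈ -134.92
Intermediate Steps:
t(h, E) = 2*h
F = 28 (F = 21 + 7 = 28)
n = -1494 (n = (2*(-9))*(98 - 15) = -18*83 = -1494)
((33 - F)*(-26) - 5) + n/(-19552) = ((33 - 1*28)*(-26) - 5) - 1494/(-19552) = ((33 - 28)*(-26) - 5) - 1494*(-1/19552) = (5*(-26) - 5) + 747/9776 = (-130 - 5) + 747/9776 = -135 + 747/9776 = -1319013/9776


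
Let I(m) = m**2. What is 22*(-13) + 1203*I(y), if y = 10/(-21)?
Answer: -1942/147 ≈ -13.211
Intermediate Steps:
y = -10/21 (y = 10*(-1/21) = -10/21 ≈ -0.47619)
22*(-13) + 1203*I(y) = 22*(-13) + 1203*(-10/21)**2 = -286 + 1203*(100/441) = -286 + 40100/147 = -1942/147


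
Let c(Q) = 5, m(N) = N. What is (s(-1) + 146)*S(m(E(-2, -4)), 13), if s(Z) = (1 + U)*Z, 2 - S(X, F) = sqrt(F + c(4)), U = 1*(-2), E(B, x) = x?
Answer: 294 - 441*sqrt(2) ≈ -329.67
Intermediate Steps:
U = -2
S(X, F) = 2 - sqrt(5 + F) (S(X, F) = 2 - sqrt(F + 5) = 2 - sqrt(5 + F))
s(Z) = -Z (s(Z) = (1 - 2)*Z = -Z)
(s(-1) + 146)*S(m(E(-2, -4)), 13) = (-1*(-1) + 146)*(2 - sqrt(5 + 13)) = (1 + 146)*(2 - sqrt(18)) = 147*(2 - 3*sqrt(2)) = 294 - 441*sqrt(2)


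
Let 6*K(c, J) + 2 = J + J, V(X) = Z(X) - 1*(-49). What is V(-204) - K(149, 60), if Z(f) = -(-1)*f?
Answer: -524/3 ≈ -174.67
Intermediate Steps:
Z(f) = f
V(X) = 49 + X (V(X) = X - 1*(-49) = X + 49 = 49 + X)
K(c, J) = -⅓ + J/3 (K(c, J) = -⅓ + (J + J)/6 = -⅓ + (2*J)/6 = -⅓ + J/3)
V(-204) - K(149, 60) = (49 - 204) - (-⅓ + (⅓)*60) = -155 - (-⅓ + 20) = -155 - 1*59/3 = -155 - 59/3 = -524/3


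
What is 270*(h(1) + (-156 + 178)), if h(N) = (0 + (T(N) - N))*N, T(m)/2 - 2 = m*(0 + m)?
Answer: 7290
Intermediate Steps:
T(m) = 4 + 2*m² (T(m) = 4 + 2*(m*(0 + m)) = 4 + 2*(m*m) = 4 + 2*m²)
h(N) = N*(4 - N + 2*N²) (h(N) = (0 + ((4 + 2*N²) - N))*N = (0 + (4 - N + 2*N²))*N = (4 - N + 2*N²)*N = N*(4 - N + 2*N²))
270*(h(1) + (-156 + 178)) = 270*(1*(4 - 1*1 + 2*1²) + (-156 + 178)) = 270*(1*(4 - 1 + 2*1) + 22) = 270*(1*(4 - 1 + 2) + 22) = 270*(1*5 + 22) = 270*(5 + 22) = 270*27 = 7290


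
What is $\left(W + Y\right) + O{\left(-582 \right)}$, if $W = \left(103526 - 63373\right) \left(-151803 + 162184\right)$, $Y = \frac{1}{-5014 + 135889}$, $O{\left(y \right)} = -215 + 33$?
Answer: $\frac{54552379027126}{130875} \approx 4.1683 \cdot 10^{8}$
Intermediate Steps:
$O{\left(y \right)} = -182$
$Y = \frac{1}{130875} \approx 7.6409 \cdot 10^{-6}$
$W = 416828293$ ($W = 40153 \cdot 10381 = 416828293$)
$\left(W + Y\right) + O{\left(-582 \right)} = \left(416828293 + \frac{1}{130875}\right) - 182 = \frac{54552402846376}{130875} - 182 = \frac{54552379027126}{130875}$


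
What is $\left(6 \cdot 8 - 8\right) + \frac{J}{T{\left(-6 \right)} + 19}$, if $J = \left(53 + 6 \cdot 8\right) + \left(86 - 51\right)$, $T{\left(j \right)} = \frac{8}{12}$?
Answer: $\frac{2768}{59} \approx 46.915$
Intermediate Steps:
$T{\left(j \right)} = \frac{2}{3}$ ($T{\left(j \right)} = 8 \cdot \frac{1}{12} = \frac{2}{3}$)
$J = 136$ ($J = \left(53 + 48\right) + 35 = 101 + 35 = 136$)
$\left(6 \cdot 8 - 8\right) + \frac{J}{T{\left(-6 \right)} + 19} = \left(6 \cdot 8 - 8\right) + \frac{1}{\frac{2}{3} + 19} \cdot 136 = \left(48 - 8\right) + \frac{1}{\frac{59}{3}} \cdot 136 = 40 + \frac{3}{59} \cdot 136 = 40 + \frac{408}{59} = \frac{2768}{59}$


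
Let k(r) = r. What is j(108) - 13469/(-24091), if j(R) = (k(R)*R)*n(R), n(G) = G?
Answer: 30347735261/24091 ≈ 1.2597e+6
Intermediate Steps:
j(R) = R**3 (j(R) = (R*R)*R = R**2*R = R**3)
j(108) - 13469/(-24091) = 108**3 - 13469/(-24091) = 1259712 - 13469*(-1/24091) = 1259712 + 13469/24091 = 30347735261/24091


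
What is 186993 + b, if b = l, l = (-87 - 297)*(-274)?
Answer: 292209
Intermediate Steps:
l = 105216 (l = -384*(-274) = 105216)
b = 105216
186993 + b = 186993 + 105216 = 292209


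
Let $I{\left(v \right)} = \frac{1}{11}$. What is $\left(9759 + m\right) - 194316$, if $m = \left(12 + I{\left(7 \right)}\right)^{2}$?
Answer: $- \frac{22313708}{121} \approx -1.8441 \cdot 10^{5}$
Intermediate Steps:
$I{\left(v \right)} = \frac{1}{11}$
$m = \frac{17689}{121}$ ($m = \left(12 + \frac{1}{11}\right)^{2} = \left(\frac{133}{11}\right)^{2} = \frac{17689}{121} \approx 146.19$)
$\left(9759 + m\right) - 194316 = \left(9759 + \frac{17689}{121}\right) - 194316 = \frac{1198528}{121} - 194316 = - \frac{22313708}{121}$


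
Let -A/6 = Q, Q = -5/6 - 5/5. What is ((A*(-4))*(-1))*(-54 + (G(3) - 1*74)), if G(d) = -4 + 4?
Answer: -5632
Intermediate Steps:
G(d) = 0
Q = -11/6 (Q = -5*1/6 - 5*1/5 = -5/6 - 1 = -11/6 ≈ -1.8333)
A = 11 (A = -6*(-11/6) = 11)
((A*(-4))*(-1))*(-54 + (G(3) - 1*74)) = ((11*(-4))*(-1))*(-54 + (0 - 1*74)) = (-44*(-1))*(-54 + (0 - 74)) = 44*(-54 - 74) = 44*(-128) = -5632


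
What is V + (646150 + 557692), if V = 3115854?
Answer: 4319696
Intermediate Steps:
V + (646150 + 557692) = 3115854 + (646150 + 557692) = 3115854 + 1203842 = 4319696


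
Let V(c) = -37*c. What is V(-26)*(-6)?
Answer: -5772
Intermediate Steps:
V(-26)*(-6) = -37*(-26)*(-6) = 962*(-6) = -5772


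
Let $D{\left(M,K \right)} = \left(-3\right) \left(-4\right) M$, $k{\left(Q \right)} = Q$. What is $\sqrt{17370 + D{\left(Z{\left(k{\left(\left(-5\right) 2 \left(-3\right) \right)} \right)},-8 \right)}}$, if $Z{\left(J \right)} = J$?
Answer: $3 \sqrt{1970} \approx 133.15$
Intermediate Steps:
$D{\left(M,K \right)} = 12 M$
$\sqrt{17370 + D{\left(Z{\left(k{\left(\left(-5\right) 2 \left(-3\right) \right)} \right)},-8 \right)}} = \sqrt{17370 + 12 \left(-5\right) 2 \left(-3\right)} = \sqrt{17370 + 12 \left(\left(-10\right) \left(-3\right)\right)} = \sqrt{17370 + 12 \cdot 30} = \sqrt{17370 + 360} = \sqrt{17730} = 3 \sqrt{1970}$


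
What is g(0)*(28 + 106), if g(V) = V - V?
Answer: 0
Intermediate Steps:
g(V) = 0
g(0)*(28 + 106) = 0*(28 + 106) = 0*134 = 0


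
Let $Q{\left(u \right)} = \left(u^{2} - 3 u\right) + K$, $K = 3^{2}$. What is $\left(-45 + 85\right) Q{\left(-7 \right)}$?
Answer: $3160$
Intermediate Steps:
$K = 9$
$Q{\left(u \right)} = 9 + u^{2} - 3 u$ ($Q{\left(u \right)} = \left(u^{2} - 3 u\right) + 9 = 9 + u^{2} - 3 u$)
$\left(-45 + 85\right) Q{\left(-7 \right)} = \left(-45 + 85\right) \left(9 + \left(-7\right)^{2} - -21\right) = 40 \left(9 + 49 + 21\right) = 40 \cdot 79 = 3160$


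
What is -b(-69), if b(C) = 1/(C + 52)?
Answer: 1/17 ≈ 0.058824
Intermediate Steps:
b(C) = 1/(52 + C)
-b(-69) = -1/(52 - 69) = -1/(-17) = -1*(-1/17) = 1/17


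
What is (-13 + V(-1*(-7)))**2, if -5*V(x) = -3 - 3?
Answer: 3481/25 ≈ 139.24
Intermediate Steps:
V(x) = 6/5 (V(x) = -(-3 - 3)/5 = -1/5*(-6) = 6/5)
(-13 + V(-1*(-7)))**2 = (-13 + 6/5)**2 = (-59/5)**2 = 3481/25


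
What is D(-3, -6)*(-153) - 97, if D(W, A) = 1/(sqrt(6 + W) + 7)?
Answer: -5533/46 + 153*sqrt(3)/46 ≈ -114.52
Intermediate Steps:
D(W, A) = 1/(7 + sqrt(6 + W))
D(-3, -6)*(-153) - 97 = -153/(7 + sqrt(6 - 3)) - 97 = -153/(7 + sqrt(3)) - 97 = -97 - 153/(7 + sqrt(3))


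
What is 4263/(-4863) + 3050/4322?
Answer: -598756/3502981 ≈ -0.17093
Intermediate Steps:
4263/(-4863) + 3050/4322 = 4263*(-1/4863) + 3050*(1/4322) = -1421/1621 + 1525/2161 = -598756/3502981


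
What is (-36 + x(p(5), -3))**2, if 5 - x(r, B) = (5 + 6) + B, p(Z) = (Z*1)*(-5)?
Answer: 1521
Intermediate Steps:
p(Z) = -5*Z (p(Z) = Z*(-5) = -5*Z)
x(r, B) = -6 - B (x(r, B) = 5 - ((5 + 6) + B) = 5 - (11 + B) = 5 + (-11 - B) = -6 - B)
(-36 + x(p(5), -3))**2 = (-36 + (-6 - 1*(-3)))**2 = (-36 + (-6 + 3))**2 = (-36 - 3)**2 = (-39)**2 = 1521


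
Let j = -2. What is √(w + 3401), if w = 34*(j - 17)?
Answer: √2755 ≈ 52.488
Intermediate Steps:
w = -646 (w = 34*(-2 - 17) = 34*(-19) = -646)
√(w + 3401) = √(-646 + 3401) = √2755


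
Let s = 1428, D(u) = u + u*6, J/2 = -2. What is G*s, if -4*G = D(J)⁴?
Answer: -219432192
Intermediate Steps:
J = -4 (J = 2*(-2) = -4)
D(u) = 7*u (D(u) = u + 6*u = 7*u)
G = -153664 (G = -(7*(-4))⁴/4 = -¼*(-28)⁴ = -¼*614656 = -153664)
G*s = -153664*1428 = -219432192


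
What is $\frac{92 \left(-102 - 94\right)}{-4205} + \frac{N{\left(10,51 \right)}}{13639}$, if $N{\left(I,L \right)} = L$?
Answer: $\frac{246152903}{57351995} \approx 4.292$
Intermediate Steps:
$\frac{92 \left(-102 - 94\right)}{-4205} + \frac{N{\left(10,51 \right)}}{13639} = \frac{92 \left(-102 - 94\right)}{-4205} + \frac{51}{13639} = 92 \left(-196\right) \left(- \frac{1}{4205}\right) + 51 \cdot \frac{1}{13639} = \left(-18032\right) \left(- \frac{1}{4205}\right) + \frac{51}{13639} = \frac{18032}{4205} + \frac{51}{13639} = \frac{246152903}{57351995}$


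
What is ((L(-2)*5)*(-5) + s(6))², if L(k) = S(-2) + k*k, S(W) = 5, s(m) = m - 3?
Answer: 49284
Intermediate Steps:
s(m) = -3 + m
L(k) = 5 + k² (L(k) = 5 + k*k = 5 + k²)
((L(-2)*5)*(-5) + s(6))² = (((5 + (-2)²)*5)*(-5) + (-3 + 6))² = (((5 + 4)*5)*(-5) + 3)² = ((9*5)*(-5) + 3)² = (45*(-5) + 3)² = (-225 + 3)² = (-222)² = 49284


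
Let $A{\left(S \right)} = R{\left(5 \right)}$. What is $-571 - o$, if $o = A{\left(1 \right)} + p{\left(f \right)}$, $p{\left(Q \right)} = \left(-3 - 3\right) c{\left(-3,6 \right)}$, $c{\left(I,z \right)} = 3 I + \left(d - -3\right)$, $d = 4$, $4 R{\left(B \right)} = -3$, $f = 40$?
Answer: $- \frac{2329}{4} \approx -582.25$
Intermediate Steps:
$R{\left(B \right)} = - \frac{3}{4}$ ($R{\left(B \right)} = \frac{1}{4} \left(-3\right) = - \frac{3}{4}$)
$c{\left(I,z \right)} = 7 + 3 I$ ($c{\left(I,z \right)} = 3 I + \left(4 - -3\right) = 3 I + \left(4 + 3\right) = 3 I + 7 = 7 + 3 I$)
$A{\left(S \right)} = - \frac{3}{4}$
$p{\left(Q \right)} = 12$ ($p{\left(Q \right)} = \left(-3 - 3\right) \left(7 + 3 \left(-3\right)\right) = - 6 \left(7 - 9\right) = \left(-6\right) \left(-2\right) = 12$)
$o = \frac{45}{4}$ ($o = - \frac{3}{4} + 12 = \frac{45}{4} \approx 11.25$)
$-571 - o = -571 - \frac{45}{4} = - \frac{2329}{4}$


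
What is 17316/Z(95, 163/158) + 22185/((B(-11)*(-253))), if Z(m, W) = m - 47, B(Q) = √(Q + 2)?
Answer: 1443/4 + 7395*I/253 ≈ 360.75 + 29.229*I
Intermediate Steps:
B(Q) = √(2 + Q)
Z(m, W) = -47 + m
17316/Z(95, 163/158) + 22185/((B(-11)*(-253))) = 17316/(-47 + 95) + 22185/((√(2 - 11)*(-253))) = 17316/48 + 22185/((√(-9)*(-253))) = 17316*(1/48) + 22185/(((3*I)*(-253))) = 1443/4 + 22185/((-759*I)) = 1443/4 + 22185*(I/759) = 1443/4 + 7395*I/253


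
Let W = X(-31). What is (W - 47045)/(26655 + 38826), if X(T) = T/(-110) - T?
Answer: -5171509/7202910 ≈ -0.71797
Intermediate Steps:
X(T) = -111*T/110 (X(T) = T*(-1/110) - T = -T/110 - T = -111*T/110)
W = 3441/110 (W = -111/110*(-31) = 3441/110 ≈ 31.282)
(W - 47045)/(26655 + 38826) = (3441/110 - 47045)/(26655 + 38826) = -5171509/110/65481 = -5171509/110*1/65481 = -5171509/7202910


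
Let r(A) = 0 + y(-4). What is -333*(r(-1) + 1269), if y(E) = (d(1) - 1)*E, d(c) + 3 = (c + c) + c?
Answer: -423909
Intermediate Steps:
d(c) = -3 + 3*c (d(c) = -3 + ((c + c) + c) = -3 + (2*c + c) = -3 + 3*c)
y(E) = -E (y(E) = ((-3 + 3*1) - 1)*E = ((-3 + 3) - 1)*E = (0 - 1)*E = -E)
r(A) = 4 (r(A) = 0 - 1*(-4) = 0 + 4 = 4)
-333*(r(-1) + 1269) = -333*(4 + 1269) = -333*1273 = -423909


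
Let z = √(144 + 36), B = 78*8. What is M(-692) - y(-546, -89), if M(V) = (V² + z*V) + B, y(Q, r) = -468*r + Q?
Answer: 438382 - 4152*√5 ≈ 4.2910e+5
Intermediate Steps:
B = 624
y(Q, r) = Q - 468*r
z = 6*√5 (z = √180 = 6*√5 ≈ 13.416)
M(V) = 624 + V² + 6*V*√5 (M(V) = (V² + (6*√5)*V) + 624 = (V² + 6*V*√5) + 624 = 624 + V² + 6*V*√5)
M(-692) - y(-546, -89) = (624 + (-692)² + 6*(-692)*√5) - (-546 - 468*(-89)) = (624 + 478864 - 4152*√5) - (-546 + 41652) = (479488 - 4152*√5) - 1*41106 = (479488 - 4152*√5) - 41106 = 438382 - 4152*√5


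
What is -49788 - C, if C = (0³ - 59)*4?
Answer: -49552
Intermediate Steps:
C = -236 (C = (0 - 59)*4 = -59*4 = -236)
-49788 - C = -49788 - 1*(-236) = -49788 + 236 = -49552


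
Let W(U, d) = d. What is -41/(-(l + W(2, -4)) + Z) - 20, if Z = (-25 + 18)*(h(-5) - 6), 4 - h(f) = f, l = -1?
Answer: -279/16 ≈ -17.438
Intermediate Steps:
h(f) = 4 - f
Z = -21 (Z = (-25 + 18)*((4 - 1*(-5)) - 6) = -7*((4 + 5) - 6) = -7*(9 - 6) = -7*3 = -21)
-41/(-(l + W(2, -4)) + Z) - 20 = -41/(-(-1 - 4) - 21) - 20 = -41/(-1*(-5) - 21) - 20 = -41/(5 - 21) - 20 = -41/(-16) - 20 = -41*(-1/16) - 20 = 41/16 - 20 = -279/16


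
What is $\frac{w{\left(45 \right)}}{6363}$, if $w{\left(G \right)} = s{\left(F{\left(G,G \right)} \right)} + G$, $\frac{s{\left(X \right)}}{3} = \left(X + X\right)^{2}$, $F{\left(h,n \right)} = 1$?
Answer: $\frac{19}{2121} \approx 0.008958$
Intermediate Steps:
$s{\left(X \right)} = 12 X^{2}$ ($s{\left(X \right)} = 3 \left(X + X\right)^{2} = 3 \left(2 X\right)^{2} = 3 \cdot 4 X^{2} = 12 X^{2}$)
$w{\left(G \right)} = 12 + G$ ($w{\left(G \right)} = 12 \cdot 1^{2} + G = 12 \cdot 1 + G = 12 + G$)
$\frac{w{\left(45 \right)}}{6363} = \frac{12 + 45}{6363} = 57 \cdot \frac{1}{6363} = \frac{19}{2121}$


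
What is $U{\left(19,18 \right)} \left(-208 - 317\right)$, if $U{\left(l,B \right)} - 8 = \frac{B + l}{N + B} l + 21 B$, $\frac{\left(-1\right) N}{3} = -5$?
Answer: $- \frac{2352175}{11} \approx -2.1383 \cdot 10^{5}$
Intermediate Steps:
$N = 15$ ($N = \left(-3\right) \left(-5\right) = 15$)
$U{\left(l,B \right)} = 8 + 21 B + \frac{l \left(B + l\right)}{15 + B}$ ($U{\left(l,B \right)} = 8 + \left(\frac{B + l}{15 + B} l + 21 B\right) = 8 + \left(\frac{l \left(B + l\right)}{15 + B} + 21 B\right) = 8 + \left(21 B + \frac{l \left(B + l\right)}{15 + B}\right) = 8 + 21 B + \frac{l \left(B + l\right)}{15 + B}$)
$U{\left(19,18 \right)} \left(-208 - 317\right) = \frac{120 + 19^{2} + 21 \cdot 18^{2} + 323 \cdot 18 + 18 \cdot 19}{15 + 18} \left(-208 - 317\right) = \frac{120 + 361 + 21 \cdot 324 + 5814 + 342}{33} \left(-525\right) = \frac{120 + 361 + 6804 + 5814 + 342}{33} \left(-525\right) = \frac{1}{33} \cdot 13441 \left(-525\right) = \frac{13441}{33} \left(-525\right) = - \frac{2352175}{11}$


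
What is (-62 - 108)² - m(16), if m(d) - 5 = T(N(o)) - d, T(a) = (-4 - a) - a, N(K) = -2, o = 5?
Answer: 28911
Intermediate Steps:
T(a) = -4 - 2*a
m(d) = 5 - d (m(d) = 5 + ((-4 - 2*(-2)) - d) = 5 + ((-4 + 4) - d) = 5 + (0 - d) = 5 - d)
(-62 - 108)² - m(16) = (-62 - 108)² - (5 - 1*16) = (-170)² - (5 - 16) = 28900 - 1*(-11) = 28900 + 11 = 28911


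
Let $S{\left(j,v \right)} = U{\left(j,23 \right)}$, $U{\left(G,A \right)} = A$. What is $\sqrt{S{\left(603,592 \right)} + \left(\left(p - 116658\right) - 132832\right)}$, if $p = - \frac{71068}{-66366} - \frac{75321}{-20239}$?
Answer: $\frac{i \sqrt{12501774085911232707330}}{223863579} \approx 499.46 i$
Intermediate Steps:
$S{\left(j,v \right)} = 23$
$p = \frac{3218549369}{671590737}$ ($p = \left(-71068\right) \left(- \frac{1}{66366}\right) - - \frac{75321}{20239} = \frac{35534}{33183} + \frac{75321}{20239} = \frac{3218549369}{671590737} \approx 4.7924$)
$\sqrt{S{\left(603,592 \right)} + \left(\left(p - 116658\right) - 132832\right)} = \sqrt{23 + \left(\left(\frac{3218549369}{671590737} - 116658\right) - 132832\right)} = \sqrt{23 - \frac{167551954424761}{671590737}} = \sqrt{- \frac{167536507837810}{671590737}} = \frac{i \sqrt{12501774085911232707330}}{223863579}$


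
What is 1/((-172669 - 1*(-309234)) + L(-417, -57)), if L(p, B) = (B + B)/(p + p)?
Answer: 139/18982554 ≈ 7.3225e-6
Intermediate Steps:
L(p, B) = B/p (L(p, B) = (2*B)/((2*p)) = (2*B)*(1/(2*p)) = B/p)
1/((-172669 - 1*(-309234)) + L(-417, -57)) = 1/((-172669 - 1*(-309234)) - 57/(-417)) = 1/((-172669 + 309234) - 57*(-1/417)) = 1/(136565 + 19/139) = 1/(18982554/139) = 139/18982554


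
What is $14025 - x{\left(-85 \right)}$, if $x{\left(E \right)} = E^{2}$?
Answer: $6800$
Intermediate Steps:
$14025 - x{\left(-85 \right)} = 14025 - \left(-85\right)^{2} = 14025 - 7225 = 6800$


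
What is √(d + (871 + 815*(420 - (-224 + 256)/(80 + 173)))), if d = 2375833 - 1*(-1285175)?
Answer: 3*√28477432819/253 ≈ 2001.0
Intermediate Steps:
d = 3661008 (d = 2375833 + 1285175 = 3661008)
√(d + (871 + 815*(420 - (-224 + 256)/(80 + 173)))) = √(3661008 + (871 + 815*(420 - (-224 + 256)/(80 + 173)))) = √(3661008 + (871 + 815*(420 - 32/253))) = √(3661008 + (871 + 815*(106228/253))) = √(3661008 + (871 + 86575820/253)) = √(3661008 + 86796183/253) = √(1013031207/253) = 3*√28477432819/253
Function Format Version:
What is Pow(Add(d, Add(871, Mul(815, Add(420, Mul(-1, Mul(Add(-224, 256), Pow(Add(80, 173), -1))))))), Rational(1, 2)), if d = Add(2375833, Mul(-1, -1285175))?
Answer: Mul(Rational(3, 253), Pow(28477432819, Rational(1, 2))) ≈ 2001.0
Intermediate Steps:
d = 3661008 (d = Add(2375833, 1285175) = 3661008)
Pow(Add(d, Add(871, Mul(815, Add(420, Mul(-1, Mul(Add(-224, 256), Pow(Add(80, 173), -1))))))), Rational(1, 2)) = Pow(Add(3661008, Add(871, Mul(815, Add(420, Mul(-1, Mul(Add(-224, 256), Pow(Add(80, 173), -1))))))), Rational(1, 2)) = Pow(Add(3661008, Add(871, Mul(815, Add(420, Mul(-1, Mul(32, Pow(253, -1))))))), Rational(1, 2)) = Pow(Add(3661008, Add(871, Mul(815, Add(420, Mul(-1, Mul(32, Rational(1, 253))))))), Rational(1, 2)) = Pow(Add(3661008, Add(871, Mul(815, Add(420, Mul(-1, Rational(32, 253)))))), Rational(1, 2)) = Pow(Add(3661008, Add(871, Mul(815, Add(420, Rational(-32, 253))))), Rational(1, 2)) = Pow(Add(3661008, Add(871, Mul(815, Rational(106228, 253)))), Rational(1, 2)) = Pow(Add(3661008, Add(871, Rational(86575820, 253))), Rational(1, 2)) = Pow(Add(3661008, Rational(86796183, 253)), Rational(1, 2)) = Pow(Rational(1013031207, 253), Rational(1, 2)) = Mul(Rational(3, 253), Pow(28477432819, Rational(1, 2)))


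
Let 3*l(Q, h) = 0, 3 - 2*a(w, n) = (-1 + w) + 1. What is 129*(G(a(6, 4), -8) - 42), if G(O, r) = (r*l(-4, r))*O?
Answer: -5418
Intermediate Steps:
a(w, n) = 3/2 - w/2 (a(w, n) = 3/2 - ((-1 + w) + 1)/2 = 3/2 - w/2)
l(Q, h) = 0 (l(Q, h) = (1/3)*0 = 0)
G(O, r) = 0 (G(O, r) = (r*0)*O = 0*O = 0)
129*(G(a(6, 4), -8) - 42) = 129*(0 - 42) = 129*(-42) = -5418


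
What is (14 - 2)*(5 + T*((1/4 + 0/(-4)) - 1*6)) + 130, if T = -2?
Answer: 328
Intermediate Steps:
(14 - 2)*(5 + T*((1/4 + 0/(-4)) - 1*6)) + 130 = (14 - 2)*(5 - 2*((1/4 + 0/(-4)) - 1*6)) + 130 = 12*(5 - 2*((1*(¼) + 0*(-¼)) - 6)) + 130 = 12*(5 - 2*((¼ + 0) - 6)) + 130 = 12*(5 - 2*(¼ - 6)) + 130 = 12*(5 - 2*(-23/4)) + 130 = 12*(5 + 23/2) + 130 = 12*(33/2) + 130 = 198 + 130 = 328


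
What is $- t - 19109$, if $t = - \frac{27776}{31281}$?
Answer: $- \frac{597720853}{31281} \approx -19108.0$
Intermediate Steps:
$t = - \frac{27776}{31281}$ ($t = \left(-27776\right) \frac{1}{31281} = - \frac{27776}{31281} \approx -0.88795$)
$- t - 19109 = \left(-1\right) \left(- \frac{27776}{31281}\right) - 19109 = \frac{27776}{31281} - 19109 = - \frac{597720853}{31281}$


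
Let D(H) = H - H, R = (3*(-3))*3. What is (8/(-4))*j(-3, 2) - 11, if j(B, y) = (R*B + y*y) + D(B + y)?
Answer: -181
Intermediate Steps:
R = -27 (R = -9*3 = -27)
D(H) = 0
j(B, y) = y**2 - 27*B (j(B, y) = (-27*B + y*y) + 0 = (-27*B + y**2) + 0 = (y**2 - 27*B) + 0 = y**2 - 27*B)
(8/(-4))*j(-3, 2) - 11 = (8/(-4))*(2**2 - 27*(-3)) - 11 = (8*(-1/4))*(4 + 81) - 11 = -2*85 - 11 = -170 - 11 = -181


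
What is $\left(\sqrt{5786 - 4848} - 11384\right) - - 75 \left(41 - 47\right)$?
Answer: $-11834 + \sqrt{938} \approx -11803.0$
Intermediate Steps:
$\left(\sqrt{5786 - 4848} - 11384\right) - - 75 \left(41 - 47\right) = \left(\sqrt{938} - 11384\right) - \left(-75\right) \left(-6\right) = \left(\sqrt{938} - 11384\right) - 450 = \left(-11384 + \sqrt{938}\right) - 450 = -11834 + \sqrt{938}$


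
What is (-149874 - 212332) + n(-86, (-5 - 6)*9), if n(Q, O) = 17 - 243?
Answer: -362432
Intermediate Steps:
n(Q, O) = -226
(-149874 - 212332) + n(-86, (-5 - 6)*9) = (-149874 - 212332) - 226 = -362206 - 226 = -362432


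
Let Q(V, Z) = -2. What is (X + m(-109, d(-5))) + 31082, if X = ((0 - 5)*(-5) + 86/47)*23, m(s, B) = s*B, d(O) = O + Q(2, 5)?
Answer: 1525718/47 ≈ 32462.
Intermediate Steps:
d(O) = -2 + O (d(O) = O - 2 = -2 + O)
m(s, B) = B*s
X = 29003/47 (X = (-5*(-5) + 86*(1/47))*23 = (25 + 86/47)*23 = (1261/47)*23 = 29003/47 ≈ 617.08)
(X + m(-109, d(-5))) + 31082 = (29003/47 + (-2 - 5)*(-109)) + 31082 = (29003/47 - 7*(-109)) + 31082 = (29003/47 + 763) + 31082 = 64864/47 + 31082 = 1525718/47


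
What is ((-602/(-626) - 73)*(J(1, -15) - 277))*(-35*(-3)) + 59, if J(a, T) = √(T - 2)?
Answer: 655827047/313 - 2367540*I*√17/313 ≈ 2.0953e+6 - 31187.0*I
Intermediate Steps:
J(a, T) = √(-2 + T)
((-602/(-626) - 73)*(J(1, -15) - 277))*(-35*(-3)) + 59 = ((-602/(-626) - 73)*(√(-2 - 15) - 277))*(-35*(-3)) + 59 = ((-602*(-1/626) - 73)*(√(-17) - 277))*105 + 59 = ((301/313 - 73)*(I*√17 - 277))*105 + 59 = -22548*(-277 + I*√17)/313*105 + 59 = (6245796/313 - 22548*I*√17/313)*105 + 59 = (655808580/313 - 2367540*I*√17/313) + 59 = 655827047/313 - 2367540*I*√17/313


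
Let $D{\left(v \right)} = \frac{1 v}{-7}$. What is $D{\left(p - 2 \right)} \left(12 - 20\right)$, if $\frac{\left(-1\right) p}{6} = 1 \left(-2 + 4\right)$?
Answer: $-16$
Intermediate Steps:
$p = -12$ ($p = - 6 \cdot 1 \left(-2 + 4\right) = - 6 \cdot 1 \cdot 2 = \left(-6\right) 2 = -12$)
$D{\left(v \right)} = - \frac{v}{7}$ ($D{\left(v \right)} = v \left(- \frac{1}{7}\right) = - \frac{v}{7}$)
$D{\left(p - 2 \right)} \left(12 - 20\right) = - \frac{-12 - 2}{7} \left(12 - 20\right) = \left(- \frac{1}{7}\right) \left(-14\right) \left(-8\right) = 2 \left(-8\right) = -16$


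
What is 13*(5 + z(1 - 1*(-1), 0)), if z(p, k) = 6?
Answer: 143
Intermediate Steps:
13*(5 + z(1 - 1*(-1), 0)) = 13*(5 + 6) = 13*11 = 143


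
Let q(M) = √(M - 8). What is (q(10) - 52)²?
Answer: (52 - √2)² ≈ 2558.9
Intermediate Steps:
q(M) = √(-8 + M)
(q(10) - 52)² = (√(-8 + 10) - 52)² = (√2 - 52)² = (-52 + √2)²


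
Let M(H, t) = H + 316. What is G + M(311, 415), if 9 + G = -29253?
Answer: -28635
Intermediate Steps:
G = -29262 (G = -9 - 29253 = -29262)
M(H, t) = 316 + H
G + M(311, 415) = -29262 + (316 + 311) = -29262 + 627 = -28635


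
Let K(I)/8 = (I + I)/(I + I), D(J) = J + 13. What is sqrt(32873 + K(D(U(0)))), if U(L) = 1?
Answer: sqrt(32881) ≈ 181.33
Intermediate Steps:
D(J) = 13 + J
K(I) = 8 (K(I) = 8*((I + I)/(I + I)) = 8*((2*I)/((2*I))) = 8*((2*I)*(1/(2*I))) = 8*1 = 8)
sqrt(32873 + K(D(U(0)))) = sqrt(32873 + 8) = sqrt(32881)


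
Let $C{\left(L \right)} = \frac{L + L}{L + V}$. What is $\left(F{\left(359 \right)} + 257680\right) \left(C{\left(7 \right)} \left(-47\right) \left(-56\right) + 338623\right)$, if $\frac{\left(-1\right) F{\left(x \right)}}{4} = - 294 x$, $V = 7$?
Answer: $232006989320$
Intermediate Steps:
$F{\left(x \right)} = 1176 x$ ($F{\left(x \right)} = - 4 \left(- 294 x\right) = 1176 x$)
$C{\left(L \right)} = \frac{2 L}{7 + L}$ ($C{\left(L \right)} = \frac{L + L}{L + 7} = \frac{2 L}{7 + L}$)
$\left(F{\left(359 \right)} + 257680\right) \left(C{\left(7 \right)} \left(-47\right) \left(-56\right) + 338623\right) = \left(1176 \cdot 359 + 257680\right) \left(2 \cdot 7 \frac{1}{7 + 7} \left(-47\right) \left(-56\right) + 338623\right) = \left(422184 + 257680\right) \left(2 \cdot 7 \cdot \frac{1}{14} \left(-47\right) \left(-56\right) + 338623\right) = 679864 \left(2 \cdot 7 \cdot \frac{1}{14} \left(-47\right) \left(-56\right) + 338623\right) = 679864 \left(1 \left(-47\right) \left(-56\right) + 338623\right) = 679864 \left(\left(-47\right) \left(-56\right) + 338623\right) = 679864 \left(2632 + 338623\right) = 679864 \cdot 341255 = 232006989320$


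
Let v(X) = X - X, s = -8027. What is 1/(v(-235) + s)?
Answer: -1/8027 ≈ -0.00012458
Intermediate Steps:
v(X) = 0
1/(v(-235) + s) = 1/(0 - 8027) = 1/(-8027) = -1/8027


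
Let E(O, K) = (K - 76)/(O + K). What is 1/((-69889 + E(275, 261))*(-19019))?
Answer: 536/712457807061 ≈ 7.5233e-10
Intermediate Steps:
E(O, K) = (-76 + K)/(K + O)
1/((-69889 + E(275, 261))*(-19019)) = 1/(-69889 + (-76 + 261)/(261 + 275)*(-19019)) = -1/19019/(-69889 + 185/536) = -1/19019/(-37460319/536) = -536/37460319*(-1/19019) = 536/712457807061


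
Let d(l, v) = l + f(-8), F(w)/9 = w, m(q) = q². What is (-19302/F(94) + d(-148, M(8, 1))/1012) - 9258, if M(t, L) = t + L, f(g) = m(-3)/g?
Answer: -10594553333/1141536 ≈ -9281.0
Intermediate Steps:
F(w) = 9*w
f(g) = 9/g (f(g) = (-3)²/g = 9/g)
M(t, L) = L + t
d(l, v) = -9/8 + l (d(l, v) = l + 9/(-8) = l + 9*(-⅛) = l - 9/8 = -9/8 + l)
(-19302/F(94) + d(-148, M(8, 1))/1012) - 9258 = (-19302/(9*94) + (-9/8 - 148)/1012) - 9258 = (-19302/846 - 1193/8*1/1012) - 9258 = (-19302*1/846 - 1193/8096) - 9258 = (-3217/141 - 1193/8096) - 9258 = -26213045/1141536 - 9258 = -10594553333/1141536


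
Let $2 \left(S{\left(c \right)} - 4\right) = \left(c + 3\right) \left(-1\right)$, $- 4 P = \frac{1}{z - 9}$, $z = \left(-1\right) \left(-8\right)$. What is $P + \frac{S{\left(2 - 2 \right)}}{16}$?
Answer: $\frac{13}{32} \approx 0.40625$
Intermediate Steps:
$z = 8$
$P = \frac{1}{4}$ ($P = - \frac{1}{4 \left(8 - 9\right)} = - \frac{1}{4 \left(-1\right)} = \left(- \frac{1}{4}\right) \left(-1\right) = \frac{1}{4} \approx 0.25$)
$S{\left(c \right)} = \frac{5}{2} - \frac{c}{2}$ ($S{\left(c \right)} = 4 + \frac{\left(c + 3\right) \left(-1\right)}{2} = 4 + \frac{\left(3 + c\right) \left(-1\right)}{2} = 4 + \frac{-3 - c}{2} = 4 - \left(\frac{3}{2} + \frac{c}{2}\right) = \frac{5}{2} - \frac{c}{2}$)
$P + \frac{S{\left(2 - 2 \right)}}{16} = \frac{1}{4} + \frac{\frac{5}{2} - \frac{2 - 2}{2}}{16} = \frac{1}{4} + \left(\frac{5}{2} - 0\right) \frac{1}{16} = \frac{1}{4} + \left(\frac{5}{2} + 0\right) \frac{1}{16} = \frac{1}{4} + \frac{5}{2} \cdot \frac{1}{16} = \frac{1}{4} + \frac{5}{32} = \frac{13}{32}$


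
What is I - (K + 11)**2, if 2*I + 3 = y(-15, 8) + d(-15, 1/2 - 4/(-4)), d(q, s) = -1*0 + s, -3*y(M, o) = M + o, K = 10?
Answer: -5287/12 ≈ -440.58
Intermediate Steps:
y(M, o) = -M/3 - o/3 (y(M, o) = -(M + o)/3 = -M/3 - o/3)
d(q, s) = s (d(q, s) = 0 + s = s)
I = 5/12 (I = -3/2 + ((-1/3*(-15) - 1/3*8) + (1/2 - 4/(-4)))/2 = -3/2 + ((5 - 8/3) + (1*(1/2) - 4*(-1/4)))/2 = -3/2 + (7/3 + (1/2 + 1))/2 = -3/2 + (7/3 + 3/2)/2 = -3/2 + (1/2)*(23/6) = -3/2 + 23/12 = 5/12 ≈ 0.41667)
I - (K + 11)**2 = 5/12 - (10 + 11)**2 = 5/12 - 1*21**2 = 5/12 - 1*441 = 5/12 - 441 = -5287/12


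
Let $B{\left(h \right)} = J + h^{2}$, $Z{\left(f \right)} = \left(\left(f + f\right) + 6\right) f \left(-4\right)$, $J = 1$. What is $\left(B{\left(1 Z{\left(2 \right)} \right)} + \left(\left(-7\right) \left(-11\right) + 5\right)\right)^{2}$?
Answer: $42029289$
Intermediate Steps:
$Z{\left(f \right)} = - 4 f \left(6 + 2 f\right)$ ($Z{\left(f \right)} = \left(2 f + 6\right) f \left(-4\right) = \left(6 + 2 f\right) f \left(-4\right) = f \left(6 + 2 f\right) \left(-4\right) = - 4 f \left(6 + 2 f\right)$)
$B{\left(h \right)} = 1 + h^{2}$
$\left(B{\left(1 Z{\left(2 \right)} \right)} + \left(\left(-7\right) \left(-11\right) + 5\right)\right)^{2} = \left(\left(1 + \left(1 \left(\left(-8\right) 2 \left(3 + 2\right)\right)\right)^{2}\right) + \left(\left(-7\right) \left(-11\right) + 5\right)\right)^{2} = \left(\left(1 + \left(1 \left(\left(-8\right) 2 \cdot 5\right)\right)^{2}\right) + \left(77 + 5\right)\right)^{2} = \left(\left(1 + \left(1 \left(-80\right)\right)^{2}\right) + 82\right)^{2} = \left(\left(1 + \left(-80\right)^{2}\right) + 82\right)^{2} = \left(\left(1 + 6400\right) + 82\right)^{2} = \left(6401 + 82\right)^{2} = 6483^{2} = 42029289$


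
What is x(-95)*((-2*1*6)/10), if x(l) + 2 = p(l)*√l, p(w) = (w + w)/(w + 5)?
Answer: 12/5 - 38*I*√95/15 ≈ 2.4 - 24.692*I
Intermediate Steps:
p(w) = 2*w/(5 + w) (p(w) = (2*w)/(5 + w) = 2*w/(5 + w))
x(l) = -2 + 2*l^(3/2)/(5 + l) (x(l) = -2 + (2*l/(5 + l))*√l = -2 + 2*l^(3/2)/(5 + l))
x(-95)*((-2*1*6)/10) = (2*(-5 + (-95)^(3/2) - 1*(-95))/(5 - 95))*((-2*1*6)/10) = (2*(-5 - 95*I*√95 + 95)/(-90))*(-2*6*(⅒)) = (2*(-1/90)*(90 - 95*I*√95))*(-12*⅒) = (-2 + 19*I*√95/9)*(-6/5) = 12/5 - 38*I*√95/15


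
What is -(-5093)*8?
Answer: 40744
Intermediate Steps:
-(-5093)*8 = -5093*(-8) = 40744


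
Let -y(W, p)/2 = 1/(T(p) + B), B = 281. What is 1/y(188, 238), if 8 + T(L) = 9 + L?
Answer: -260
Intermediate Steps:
T(L) = 1 + L (T(L) = -8 + (9 + L) = 1 + L)
y(W, p) = -2/(282 + p) (y(W, p) = -2/((1 + p) + 281) = -2/(282 + p))
1/y(188, 238) = 1/(-2/(282 + 238)) = 1/(-2/520) = 1/(-2*1/520) = 1/(-1/260) = -260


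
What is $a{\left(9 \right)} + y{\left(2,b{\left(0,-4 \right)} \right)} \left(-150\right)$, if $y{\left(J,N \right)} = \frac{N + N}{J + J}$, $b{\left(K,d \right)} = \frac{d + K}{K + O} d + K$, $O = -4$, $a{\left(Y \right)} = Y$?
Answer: $309$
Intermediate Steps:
$b{\left(K,d \right)} = K + \frac{d \left(K + d\right)}{-4 + K}$ ($b{\left(K,d \right)} = \frac{d + K}{K - 4} d + K = \frac{K + d}{-4 + K} d + K = \frac{d \left(K + d\right)}{-4 + K} + K = K + \frac{d \left(K + d\right)}{-4 + K}$)
$y{\left(J,N \right)} = \frac{N}{J}$ ($y{\left(J,N \right)} = \frac{2 N}{2 J} = 2 N \frac{1}{2 J} = \frac{N}{J}$)
$a{\left(9 \right)} + y{\left(2,b{\left(0,-4 \right)} \right)} \left(-150\right) = 9 + \frac{\frac{1}{-4 + 0} \left(0^{2} + \left(-4\right)^{2} - 0 + 0 \left(-4\right)\right)}{2} \left(-150\right) = 9 + \frac{0 + 16 + 0 + 0}{-4} \cdot \frac{1}{2} \left(-150\right) = 9 + \left(- \frac{1}{4}\right) 16 \cdot \frac{1}{2} \left(-150\right) = 9 + \left(-4\right) \frac{1}{2} \left(-150\right) = 9 - -300 = 9 + 300 = 309$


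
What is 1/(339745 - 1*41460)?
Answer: 1/298285 ≈ 3.3525e-6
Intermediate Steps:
1/(339745 - 1*41460) = 1/(339745 - 41460) = 1/298285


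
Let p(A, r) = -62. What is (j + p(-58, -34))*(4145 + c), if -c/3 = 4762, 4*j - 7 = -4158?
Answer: 44610259/4 ≈ 1.1153e+7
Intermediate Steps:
j = -4151/4 (j = 7/4 + (¼)*(-4158) = 7/4 - 2079/2 = -4151/4 ≈ -1037.8)
c = -14286 (c = -3*4762 = -14286)
(j + p(-58, -34))*(4145 + c) = (-4151/4 - 62)*(4145 - 14286) = -4399/4*(-10141) = 44610259/4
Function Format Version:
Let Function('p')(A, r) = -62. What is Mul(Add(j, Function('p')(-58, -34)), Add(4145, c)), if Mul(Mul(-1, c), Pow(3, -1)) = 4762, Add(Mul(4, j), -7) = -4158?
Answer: Rational(44610259, 4) ≈ 1.1153e+7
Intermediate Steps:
j = Rational(-4151, 4) (j = Add(Rational(7, 4), Mul(Rational(1, 4), -4158)) = Add(Rational(7, 4), Rational(-2079, 2)) = Rational(-4151, 4) ≈ -1037.8)
c = -14286 (c = Mul(-3, 4762) = -14286)
Mul(Add(j, Function('p')(-58, -34)), Add(4145, c)) = Mul(Add(Rational(-4151, 4), -62), Add(4145, -14286)) = Mul(Rational(-4399, 4), -10141) = Rational(44610259, 4)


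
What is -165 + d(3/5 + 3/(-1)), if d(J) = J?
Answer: -837/5 ≈ -167.40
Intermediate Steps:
-165 + d(3/5 + 3/(-1)) = -165 + (3/5 + 3/(-1)) = -165 + (3*(1/5) + 3*(-1)) = -165 + (3/5 - 3) = -165 - 12/5 = -837/5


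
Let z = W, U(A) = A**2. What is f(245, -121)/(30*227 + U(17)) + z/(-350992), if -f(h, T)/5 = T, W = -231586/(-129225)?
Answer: 13719652698493/160994462789400 ≈ 0.085218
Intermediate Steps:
W = 231586/129225 (W = -231586*(-1/129225) = 231586/129225 ≈ 1.7921)
z = 231586/129225 ≈ 1.7921
f(h, T) = -5*T
f(245, -121)/(30*227 + U(17)) + z/(-350992) = (-5*(-121))/(30*227 + 17**2) + (231586/129225)/(-350992) = 605/(6810 + 289) + (231586/129225)*(-1/350992) = 605/7099 - 115793/22678470600 = 13719652698493/160994462789400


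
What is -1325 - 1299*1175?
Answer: -1527650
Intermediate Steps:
-1325 - 1299*1175 = -1325 - 1526325 = -1527650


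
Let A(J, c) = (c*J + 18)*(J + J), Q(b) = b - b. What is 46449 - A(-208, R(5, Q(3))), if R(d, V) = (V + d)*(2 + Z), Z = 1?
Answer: -1243983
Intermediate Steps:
Q(b) = 0
R(d, V) = 3*V + 3*d (R(d, V) = (V + d)*(2 + 1) = (V + d)*3 = 3*V + 3*d)
A(J, c) = 2*J*(18 + J*c) (A(J, c) = (J*c + 18)*(2*J) = (18 + J*c)*(2*J) = 2*J*(18 + J*c))
46449 - A(-208, R(5, Q(3))) = 46449 - 2*(-208)*(18 - 208*(3*0 + 3*5)) = 46449 - 2*(-208)*(18 - 208*(0 + 15)) = 46449 - 2*(-208)*(18 - 208*15) = 46449 - 2*(-208)*(18 - 3120) = 46449 - 2*(-208)*(-3102) = 46449 - 1*1290432 = 46449 - 1290432 = -1243983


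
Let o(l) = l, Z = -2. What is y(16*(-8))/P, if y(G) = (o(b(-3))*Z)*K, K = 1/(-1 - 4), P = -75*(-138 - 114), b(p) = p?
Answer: -1/15750 ≈ -6.3492e-5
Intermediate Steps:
P = 18900 (P = -75*(-252) = 18900)
K = -1/5 (K = 1/(-5) = -1/5 ≈ -0.20000)
y(G) = -6/5 (y(G) = -3*(-2)*(-1/5) = 6*(-1/5) = -6/5)
y(16*(-8))/P = -6/5/18900 = -6/5*1/18900 = -1/15750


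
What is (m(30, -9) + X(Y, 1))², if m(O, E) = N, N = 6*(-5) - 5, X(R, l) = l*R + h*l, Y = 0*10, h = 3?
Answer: 1024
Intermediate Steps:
Y = 0
X(R, l) = 3*l + R*l (X(R, l) = l*R + 3*l = R*l + 3*l = 3*l + R*l)
N = -35 (N = -30 - 5 = -35)
m(O, E) = -35
(m(30, -9) + X(Y, 1))² = (-35 + 1*(3 + 0))² = (-35 + 1*3)² = (-35 + 3)² = (-32)² = 1024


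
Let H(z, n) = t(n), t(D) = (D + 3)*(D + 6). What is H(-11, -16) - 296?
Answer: -166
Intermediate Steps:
t(D) = (3 + D)*(6 + D)
H(z, n) = 18 + n**2 + 9*n
H(-11, -16) - 296 = (18 + (-16)**2 + 9*(-16)) - 296 = (18 + 256 - 144) - 296 = 130 - 296 = -166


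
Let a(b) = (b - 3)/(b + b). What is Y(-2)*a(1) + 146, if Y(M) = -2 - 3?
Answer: 151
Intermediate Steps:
Y(M) = -5
a(b) = (-3 + b)/(2*b) (a(b) = (-3 + b)/((2*b)) = (-3 + b)*(1/(2*b)) = (-3 + b)/(2*b))
Y(-2)*a(1) + 146 = -5*(-3 + 1)/(2*1) + 146 = -5*(-2)/2 + 146 = -5*(-1) + 146 = 5 + 146 = 151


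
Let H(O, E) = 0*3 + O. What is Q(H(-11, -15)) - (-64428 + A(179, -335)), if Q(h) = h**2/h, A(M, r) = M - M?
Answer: 64417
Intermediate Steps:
A(M, r) = 0
H(O, E) = O (H(O, E) = 0 + O = O)
Q(h) = h
Q(H(-11, -15)) - (-64428 + A(179, -335)) = -11 - (-64428 + 0) = -11 - 1*(-64428) = -11 + 64428 = 64417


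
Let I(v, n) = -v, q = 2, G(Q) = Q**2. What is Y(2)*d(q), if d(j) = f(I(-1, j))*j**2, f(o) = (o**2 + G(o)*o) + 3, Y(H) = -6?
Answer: -120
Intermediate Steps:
f(o) = 3 + o**2 + o**3 (f(o) = (o**2 + o**2*o) + 3 = (o**2 + o**3) + 3 = 3 + o**2 + o**3)
d(j) = 5*j**2 (d(j) = (3 + (-1*(-1))**2 + (-1*(-1))**3)*j**2 = (3 + 1**2 + 1**3)*j**2 = (3 + 1 + 1)*j**2 = 5*j**2)
Y(2)*d(q) = -30*2**2 = -30*4 = -6*20 = -120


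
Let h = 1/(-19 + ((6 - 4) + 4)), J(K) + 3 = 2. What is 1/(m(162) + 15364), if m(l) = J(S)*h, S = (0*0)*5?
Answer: 13/199733 ≈ 6.5087e-5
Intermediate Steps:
S = 0 (S = 0*5 = 0)
J(K) = -1 (J(K) = -3 + 2 = -1)
h = -1/13 (h = 1/(-19 + (2 + 4)) = 1/(-19 + 6) = 1/(-13) = -1/13 ≈ -0.076923)
m(l) = 1/13 (m(l) = -1*(-1/13) = 1/13)
1/(m(162) + 15364) = 1/(1/13 + 15364) = 1/(199733/13) = 13/199733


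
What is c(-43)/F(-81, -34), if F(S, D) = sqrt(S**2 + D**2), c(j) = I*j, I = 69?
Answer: -2967*sqrt(7717)/7717 ≈ -33.775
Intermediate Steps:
c(j) = 69*j
F(S, D) = sqrt(D**2 + S**2)
c(-43)/F(-81, -34) = (69*(-43))/(sqrt((-34)**2 + (-81)**2)) = -2967/sqrt(1156 + 6561) = -2967*sqrt(7717)/7717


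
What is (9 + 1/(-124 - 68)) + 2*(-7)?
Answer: -961/192 ≈ -5.0052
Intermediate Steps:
(9 + 1/(-124 - 68)) + 2*(-7) = (9 + 1/(-192)) - 14 = (9 - 1/192) - 14 = 1727/192 - 14 = -961/192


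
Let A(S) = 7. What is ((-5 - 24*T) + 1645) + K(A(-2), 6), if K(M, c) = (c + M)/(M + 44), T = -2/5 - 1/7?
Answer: 2951111/1785 ≈ 1653.3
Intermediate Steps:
T = -19/35 (T = -2*1/5 - 1*1/7 = -2/5 - 1/7 = -19/35 ≈ -0.54286)
K(M, c) = (M + c)/(44 + M)
((-5 - 24*T) + 1645) + K(A(-2), 6) = ((-5 - 24*(-19/35)) + 1645) + (7 + 6)/(44 + 7) = ((-5 + 456/35) + 1645) + 13/51 = (281/35 + 1645) + (1/51)*13 = 57856/35 + 13/51 = 2951111/1785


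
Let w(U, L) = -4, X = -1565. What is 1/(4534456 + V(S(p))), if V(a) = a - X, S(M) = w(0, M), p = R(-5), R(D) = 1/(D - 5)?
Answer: 1/4536017 ≈ 2.2046e-7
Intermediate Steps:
R(D) = 1/(-5 + D)
p = -⅒ (p = 1/(-5 - 5) = 1/(-10) = -⅒ ≈ -0.10000)
S(M) = -4
V(a) = 1565 + a (V(a) = a - 1*(-1565) = a + 1565 = 1565 + a)
1/(4534456 + V(S(p))) = 1/(4534456 + (1565 - 4)) = 1/(4534456 + 1561) = 1/4536017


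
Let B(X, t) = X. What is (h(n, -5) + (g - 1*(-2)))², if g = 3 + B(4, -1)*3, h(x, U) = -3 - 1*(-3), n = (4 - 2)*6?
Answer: 289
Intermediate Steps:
n = 12 (n = 2*6 = 12)
h(x, U) = 0 (h(x, U) = -3 + 3 = 0)
g = 15 (g = 3 + 4*3 = 3 + 12 = 15)
(h(n, -5) + (g - 1*(-2)))² = (0 + (15 - 1*(-2)))² = (0 + (15 + 2))² = (0 + 17)² = 17² = 289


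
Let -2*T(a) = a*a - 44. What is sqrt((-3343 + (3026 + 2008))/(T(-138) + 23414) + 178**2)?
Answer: sqrt(681558532382)/4638 ≈ 178.00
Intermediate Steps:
T(a) = 22 - a**2/2 (T(a) = -(a*a - 44)/2 = -(a**2 - 44)/2 = -(-44 + a**2)/2 = 22 - a**2/2)
sqrt((-3343 + (3026 + 2008))/(T(-138) + 23414) + 178**2) = sqrt((-3343 + (3026 + 2008))/((22 - 1/2*(-138)**2) + 23414) + 178**2) = sqrt((-3343 + 5034)/((22 - 1/2*19044) + 23414) + 31684) = sqrt(1691/((22 - 9522) + 23414) + 31684) = sqrt(1691/(-9500 + 23414) + 31684) = sqrt(1691/13914 + 31684) = sqrt(440852867/13914) = sqrt(681558532382)/4638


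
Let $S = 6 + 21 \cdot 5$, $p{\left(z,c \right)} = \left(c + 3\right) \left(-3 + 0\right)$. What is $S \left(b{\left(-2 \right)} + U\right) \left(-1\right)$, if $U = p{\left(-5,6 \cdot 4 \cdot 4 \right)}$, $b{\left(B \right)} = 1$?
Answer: $32856$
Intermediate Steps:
$p{\left(z,c \right)} = -9 - 3 c$ ($p{\left(z,c \right)} = \left(3 + c\right) \left(-3\right) = -9 - 3 c$)
$S = 111$ ($S = 6 + 105 = 111$)
$U = -297$ ($U = -9 - 3 \cdot 6 \cdot 4 \cdot 4 = -9 - 3 \cdot 24 \cdot 4 = -9 - 288 = -297$)
$S \left(b{\left(-2 \right)} + U\right) \left(-1\right) = 111 \left(1 - 297\right) \left(-1\right) = 111 \left(\left(-296\right) \left(-1\right)\right) = 111 \cdot 296 = 32856$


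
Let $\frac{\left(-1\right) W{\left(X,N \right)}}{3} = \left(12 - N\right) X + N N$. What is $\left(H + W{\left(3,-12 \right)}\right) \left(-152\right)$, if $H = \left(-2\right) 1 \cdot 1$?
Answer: $98800$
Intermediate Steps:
$W{\left(X,N \right)} = - 3 N^{2} - 3 X \left(12 - N\right)$ ($W{\left(X,N \right)} = - 3 \left(\left(12 - N\right) X + N N\right) = - 3 \left(X \left(12 - N\right) + N^{2}\right) = - 3 \left(N^{2} + X \left(12 - N\right)\right) = - 3 N^{2} - 3 X \left(12 - N\right)$)
$H = -2$ ($H = \left(-2\right) 1 = -2$)
$\left(H + W{\left(3,-12 \right)}\right) \left(-152\right) = \left(-2 - \left(108 + 108 + 432\right)\right) \left(-152\right) = \left(-2 - 648\right) \left(-152\right) = \left(-650\right) \left(-152\right) = 98800$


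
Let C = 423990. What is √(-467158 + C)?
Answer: 4*I*√2698 ≈ 207.77*I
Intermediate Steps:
√(-467158 + C) = √(-467158 + 423990) = √(-43168) = 4*I*√2698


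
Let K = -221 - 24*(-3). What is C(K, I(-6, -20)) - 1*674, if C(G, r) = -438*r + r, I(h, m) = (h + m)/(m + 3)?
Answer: -22820/17 ≈ -1342.4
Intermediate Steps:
I(h, m) = (h + m)/(3 + m)
K = -149 (K = -221 - 1*(-72) = -221 + 72 = -149)
C(G, r) = -437*r
C(K, I(-6, -20)) - 1*674 = -437*(-6 - 20)/(3 - 20) - 1*674 = -437*(-26)/(-17) - 674 = -(-437)*(-26)/17 - 674 = -437*26/17 - 674 = -11362/17 - 674 = -22820/17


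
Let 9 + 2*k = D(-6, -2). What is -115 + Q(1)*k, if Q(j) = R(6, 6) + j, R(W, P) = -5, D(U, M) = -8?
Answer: -81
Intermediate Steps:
k = -17/2 (k = -9/2 + (½)*(-8) = -9/2 - 4 = -17/2 ≈ -8.5000)
Q(j) = -5 + j
-115 + Q(1)*k = -115 + (-5 + 1)*(-17/2) = -115 - 4*(-17/2) = -115 + 34 = -81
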